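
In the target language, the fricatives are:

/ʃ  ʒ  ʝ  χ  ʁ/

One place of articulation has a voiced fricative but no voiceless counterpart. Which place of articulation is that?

postalveolar: voiceless /ʃ/, voiced /ʒ/.
palatal: voiceless —, voiced /ʝ/.
uvular: voiceless /χ/, voiced /ʁ/.
Every place of articulation has a voiceless member except palatal, where /ç/ would be expected.

palatal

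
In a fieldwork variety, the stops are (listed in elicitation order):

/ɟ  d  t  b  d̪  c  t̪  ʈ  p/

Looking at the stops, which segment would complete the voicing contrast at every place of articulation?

bilabial: voiceless /p/, voiced /b/.
dental: voiceless /t̪/, voiced /d̪/.
alveolar: voiceless /t/, voiced /d/.
retroflex: voiceless /ʈ/, voiced —.
palatal: voiceless /c/, voiced /ɟ/.
The retroflex row has no voiced member, so the gap is the voiced retroflex stop /ɖ/.

/ɖ/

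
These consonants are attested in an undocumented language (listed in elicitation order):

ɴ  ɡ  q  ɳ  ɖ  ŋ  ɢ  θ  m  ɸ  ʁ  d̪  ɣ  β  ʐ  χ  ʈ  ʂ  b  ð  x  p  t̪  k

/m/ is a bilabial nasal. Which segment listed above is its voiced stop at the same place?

The voiced stop at the same place is a voiced bilabial stop — in this inventory, /b/.

/b/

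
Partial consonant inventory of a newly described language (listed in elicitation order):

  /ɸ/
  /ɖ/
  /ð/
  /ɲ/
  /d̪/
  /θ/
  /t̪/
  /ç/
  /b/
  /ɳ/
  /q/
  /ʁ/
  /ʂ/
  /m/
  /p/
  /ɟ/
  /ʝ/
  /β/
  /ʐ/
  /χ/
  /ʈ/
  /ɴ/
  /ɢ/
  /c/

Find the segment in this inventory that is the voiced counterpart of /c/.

/ɟ/

/c/ is a voiceless palatal stop.
The voiced counterpart is a voiced palatal stop — in this inventory, /ɟ/.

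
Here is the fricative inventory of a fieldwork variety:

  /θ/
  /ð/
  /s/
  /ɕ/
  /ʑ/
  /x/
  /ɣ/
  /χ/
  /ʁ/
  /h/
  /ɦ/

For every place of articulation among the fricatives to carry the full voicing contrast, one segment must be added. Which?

/z/

Voiceless: /θ/ (dental), /s/ (alveolar), /ɕ/ (alveolo-palatal), /x/ (velar), /χ/ (uvular), /h/ (glottal).
Voiced: /ð/ (dental), /ʑ/ (alveolo-palatal), /ɣ/ (velar), /ʁ/ (uvular), /ɦ/ (glottal).
The alveolar row has no voiced member, so the gap is the voiced alveolar fricative /z/.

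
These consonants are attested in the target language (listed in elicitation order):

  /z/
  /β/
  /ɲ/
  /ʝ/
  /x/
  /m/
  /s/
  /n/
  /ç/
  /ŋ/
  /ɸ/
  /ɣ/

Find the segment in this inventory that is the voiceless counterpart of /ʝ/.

/ʝ/ is a voiced palatal fricative.
The voiceless counterpart is a voiceless palatal fricative — in this inventory, /ç/.

/ç/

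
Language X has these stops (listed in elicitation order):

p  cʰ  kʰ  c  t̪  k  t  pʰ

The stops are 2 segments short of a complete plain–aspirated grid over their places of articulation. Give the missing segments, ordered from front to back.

Plain: /p/ (bilabial), /t̪/ (dental), /t/ (alveolar), /c/ (palatal), /k/ (velar).
Aspirated: /pʰ/ (bilabial), /cʰ/ (palatal), /kʰ/ (velar).
Gaps, from front to back: dental lacks aspirated (/t̪ʰ/); alveolar lacks aspirated (/tʰ/).

/t̪ʰ/, /tʰ/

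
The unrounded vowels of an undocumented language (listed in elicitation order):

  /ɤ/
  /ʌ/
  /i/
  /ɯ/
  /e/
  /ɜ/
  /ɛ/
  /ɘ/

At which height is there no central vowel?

height            front     central   back    
high              i         —         ɯ       
high-mid          e         ɘ         ɤ       
low-mid           ɛ         ɜ         ʌ       
Every height has a central member except high, where /ɨ/ would be expected.

high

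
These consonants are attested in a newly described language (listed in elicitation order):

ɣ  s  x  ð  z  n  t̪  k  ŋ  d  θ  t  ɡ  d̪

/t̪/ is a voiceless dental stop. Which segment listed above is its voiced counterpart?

/d̪/

The voiced counterpart is a voiced dental stop — in this inventory, /d̪/.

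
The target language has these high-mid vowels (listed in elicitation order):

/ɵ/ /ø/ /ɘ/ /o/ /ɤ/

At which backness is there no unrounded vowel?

Unrounded: /ɘ/ (central), /ɤ/ (back).
Rounded: /ø/ (front), /ɵ/ (central), /o/ (back).
Every backness has an unrounded member except front, where /e/ would be expected.

front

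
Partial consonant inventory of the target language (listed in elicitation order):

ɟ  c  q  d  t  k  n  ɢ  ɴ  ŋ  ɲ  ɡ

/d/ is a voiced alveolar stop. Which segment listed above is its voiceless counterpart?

/t/

The voiceless counterpart is a voiceless alveolar stop — in this inventory, /t/.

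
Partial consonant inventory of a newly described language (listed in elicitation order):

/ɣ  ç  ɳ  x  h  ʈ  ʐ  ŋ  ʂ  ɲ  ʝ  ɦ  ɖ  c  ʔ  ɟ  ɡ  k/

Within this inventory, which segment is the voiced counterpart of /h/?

/ɦ/

/h/ is a voiceless glottal fricative.
The voiced counterpart is a voiced glottal fricative — in this inventory, /ɦ/.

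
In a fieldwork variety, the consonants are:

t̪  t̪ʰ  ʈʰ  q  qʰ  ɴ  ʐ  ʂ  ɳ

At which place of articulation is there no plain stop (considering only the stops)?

retroflex

Plain: /t̪/ (dental), /q/ (uvular).
Aspirated: /t̪ʰ/ (dental), /ʈʰ/ (retroflex), /qʰ/ (uvular).
Every place of articulation has a plain member except retroflex, where /ʈ/ would be expected.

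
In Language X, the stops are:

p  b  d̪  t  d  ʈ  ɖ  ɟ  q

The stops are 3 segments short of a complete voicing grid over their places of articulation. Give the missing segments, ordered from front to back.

/t̪/, /c/, /ɢ/

Voiceless: /p/ (bilabial), /t/ (alveolar), /ʈ/ (retroflex), /q/ (uvular).
Voiced: /b/ (bilabial), /d̪/ (dental), /d/ (alveolar), /ɖ/ (retroflex), /ɟ/ (palatal).
Gaps, from front to back: dental lacks voiceless (/t̪/); palatal lacks voiceless (/c/); uvular lacks voiced (/ɢ/).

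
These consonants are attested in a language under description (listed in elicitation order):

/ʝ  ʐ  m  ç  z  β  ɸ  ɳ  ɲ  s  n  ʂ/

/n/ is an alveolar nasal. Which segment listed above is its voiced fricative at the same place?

/z/

The voiced fricative at the same place is a voiced alveolar fricative — in this inventory, /z/.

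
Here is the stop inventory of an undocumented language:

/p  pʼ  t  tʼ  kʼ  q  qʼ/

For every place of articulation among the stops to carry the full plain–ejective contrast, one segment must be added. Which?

Plain: /p/ (bilabial), /t/ (alveolar), /q/ (uvular).
Ejective: /pʼ/ (bilabial), /tʼ/ (alveolar), /kʼ/ (velar), /qʼ/ (uvular).
The velar row has no plain member, so the gap is the plain velar stop /k/.

/k/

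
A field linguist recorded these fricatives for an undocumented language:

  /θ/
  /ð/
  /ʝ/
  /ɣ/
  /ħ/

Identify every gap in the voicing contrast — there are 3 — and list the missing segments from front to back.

/ç/, /x/, /ʕ/

place of articulation  voiceless  voiced  
dental            θ         ð       
palatal           —         ʝ       
velar             —         ɣ       
pharyngeal        ħ         —       
Gaps, from front to back: palatal lacks voiceless (/ç/); velar lacks voiceless (/x/); pharyngeal lacks voiced (/ʕ/).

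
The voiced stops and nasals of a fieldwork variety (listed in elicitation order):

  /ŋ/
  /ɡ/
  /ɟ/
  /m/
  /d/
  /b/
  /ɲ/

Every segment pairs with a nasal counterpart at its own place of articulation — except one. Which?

Bilabial: /b/ ~ /m/
Palatal: /ɟ/ ~ /ɲ/
Velar: /ɡ/ ~ /ŋ/
Alveolar: only /d/ (oral stop); no nasal partner.
So /d/ is the unpaired segment.

/d/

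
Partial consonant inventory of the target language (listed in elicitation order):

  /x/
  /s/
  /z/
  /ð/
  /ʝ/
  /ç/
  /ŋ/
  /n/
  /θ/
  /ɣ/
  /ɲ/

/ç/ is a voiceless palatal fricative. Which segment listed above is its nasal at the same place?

/ɲ/

The nasal at the same place is a palatal nasal — in this inventory, /ɲ/.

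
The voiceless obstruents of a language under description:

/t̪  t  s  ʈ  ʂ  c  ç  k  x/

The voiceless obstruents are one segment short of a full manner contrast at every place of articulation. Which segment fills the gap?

place of articulation  stop      fricative
dental            t̪        —       
alveolar          t         s       
retroflex         ʈ         ʂ       
palatal           c         ç       
velar             k         x       
The dental row has no fricative member, so the gap is the dental fricative /θ/.

/θ/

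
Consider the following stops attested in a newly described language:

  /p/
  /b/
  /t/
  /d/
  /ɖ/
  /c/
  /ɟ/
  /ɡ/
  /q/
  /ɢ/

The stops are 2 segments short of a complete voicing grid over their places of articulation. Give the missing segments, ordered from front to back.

bilabial: voiceless /p/, voiced /b/.
alveolar: voiceless /t/, voiced /d/.
retroflex: voiceless —, voiced /ɖ/.
palatal: voiceless /c/, voiced /ɟ/.
velar: voiceless —, voiced /ɡ/.
uvular: voiceless /q/, voiced /ɢ/.
Gaps, from front to back: retroflex lacks voiceless (/ʈ/); velar lacks voiceless (/k/).

/ʈ/, /k/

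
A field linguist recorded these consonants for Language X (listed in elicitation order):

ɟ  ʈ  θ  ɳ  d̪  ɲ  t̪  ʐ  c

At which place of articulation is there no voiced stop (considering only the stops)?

dental: voiceless /t̪/, voiced /d̪/.
retroflex: voiceless /ʈ/, voiced —.
palatal: voiceless /c/, voiced /ɟ/.
Every place of articulation has a voiced member except retroflex, where /ɖ/ would be expected.

retroflex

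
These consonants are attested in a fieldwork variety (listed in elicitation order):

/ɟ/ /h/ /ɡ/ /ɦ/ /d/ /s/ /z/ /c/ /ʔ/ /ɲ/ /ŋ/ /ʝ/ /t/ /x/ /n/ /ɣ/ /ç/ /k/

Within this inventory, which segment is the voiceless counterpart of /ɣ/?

/x/

/ɣ/ is a voiced velar fricative.
The voiceless counterpart is a voiceless velar fricative — in this inventory, /x/.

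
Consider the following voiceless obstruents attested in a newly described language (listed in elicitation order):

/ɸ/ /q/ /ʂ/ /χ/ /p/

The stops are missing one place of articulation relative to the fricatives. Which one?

Stop: /p/ (bilabial), /q/ (uvular).
Fricative: /ɸ/ (bilabial), /ʂ/ (retroflex), /χ/ (uvular).
Every place of articulation has a stop member except retroflex, where /ʈ/ would be expected.

retroflex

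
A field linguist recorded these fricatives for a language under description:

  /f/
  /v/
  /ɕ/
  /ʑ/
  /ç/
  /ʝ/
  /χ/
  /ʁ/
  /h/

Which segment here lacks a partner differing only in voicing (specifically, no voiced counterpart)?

/h/

Labiodental: /f/ ~ /v/
Alveolo-palatal: /ɕ/ ~ /ʑ/
Palatal: /ç/ ~ /ʝ/
Uvular: /χ/ ~ /ʁ/
Glottal: only /h/ (voiceless); no voiced partner.
So /h/ is the unpaired segment.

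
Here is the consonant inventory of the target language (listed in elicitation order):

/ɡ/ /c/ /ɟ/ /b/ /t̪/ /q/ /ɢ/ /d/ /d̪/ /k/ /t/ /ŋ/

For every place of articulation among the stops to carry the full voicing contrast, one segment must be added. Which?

/p/

bilabial: voiceless —, voiced /b/.
dental: voiceless /t̪/, voiced /d̪/.
alveolar: voiceless /t/, voiced /d/.
palatal: voiceless /c/, voiced /ɟ/.
velar: voiceless /k/, voiced /ɡ/.
uvular: voiceless /q/, voiced /ɢ/.
The bilabial row has no voiceless member, so the gap is the voiceless bilabial stop /p/.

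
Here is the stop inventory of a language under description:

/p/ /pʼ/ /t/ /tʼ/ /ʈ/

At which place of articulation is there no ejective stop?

retroflex

place of articulation  plain     ejective
bilabial          p         pʼ      
alveolar          t         tʼ      
retroflex         ʈ         —       
Every place of articulation has an ejective member except retroflex, where /ʈʼ/ would be expected.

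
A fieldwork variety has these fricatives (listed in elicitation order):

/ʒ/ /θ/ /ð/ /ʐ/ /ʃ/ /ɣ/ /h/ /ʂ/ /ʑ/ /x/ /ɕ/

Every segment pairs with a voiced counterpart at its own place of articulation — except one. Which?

/h/

Dental: /θ/ ~ /ð/
Postalveolar: /ʃ/ ~ /ʒ/
Retroflex: /ʂ/ ~ /ʐ/
Alveolo-palatal: /ɕ/ ~ /ʑ/
Velar: /x/ ~ /ɣ/
Glottal: only /h/ (voiceless); no voiced partner.
So /h/ is the unpaired segment.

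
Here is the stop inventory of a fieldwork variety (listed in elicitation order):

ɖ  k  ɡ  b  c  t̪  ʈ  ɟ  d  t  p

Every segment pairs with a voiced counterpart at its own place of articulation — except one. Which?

/t̪/

Bilabial: /p/ ~ /b/
Alveolar: /t/ ~ /d/
Retroflex: /ʈ/ ~ /ɖ/
Palatal: /c/ ~ /ɟ/
Velar: /k/ ~ /ɡ/
Dental: only /t̪/ (voiceless); no voiced partner.
So /t̪/ is the unpaired segment.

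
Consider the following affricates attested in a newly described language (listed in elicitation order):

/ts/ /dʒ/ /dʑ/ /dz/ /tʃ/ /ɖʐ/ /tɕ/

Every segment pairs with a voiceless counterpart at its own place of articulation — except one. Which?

Alveolar: /ts/ ~ /dz/
Postalveolar: /tʃ/ ~ /dʒ/
Alveolo-palatal: /tɕ/ ~ /dʑ/
Retroflex: only /ɖʐ/ (voiced); no voiceless partner.
So /ɖʐ/ is the unpaired segment.

/ɖʐ/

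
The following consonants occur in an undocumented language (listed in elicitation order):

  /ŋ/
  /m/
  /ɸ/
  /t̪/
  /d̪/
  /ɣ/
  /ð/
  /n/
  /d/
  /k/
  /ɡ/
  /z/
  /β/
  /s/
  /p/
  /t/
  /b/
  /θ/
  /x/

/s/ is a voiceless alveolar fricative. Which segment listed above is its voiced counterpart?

/z/

The voiced counterpart is a voiced alveolar fricative — in this inventory, /z/.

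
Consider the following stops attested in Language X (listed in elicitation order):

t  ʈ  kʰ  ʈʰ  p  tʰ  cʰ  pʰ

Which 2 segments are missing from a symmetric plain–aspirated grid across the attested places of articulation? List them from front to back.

place of articulation  plain     aspirated
bilabial          p         pʰ      
alveolar          t         tʰ      
retroflex         ʈ         ʈʰ      
palatal           —         cʰ      
velar             —         kʰ      
Gaps, from front to back: palatal lacks plain (/c/); velar lacks plain (/k/).

/c/, /k/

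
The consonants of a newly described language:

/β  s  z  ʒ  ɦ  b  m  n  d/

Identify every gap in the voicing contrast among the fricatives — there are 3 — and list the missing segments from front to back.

Voiceless: /s/ (alveolar).
Voiced: /β/ (bilabial), /z/ (alveolar), /ʒ/ (postalveolar), /ɦ/ (glottal).
Gaps, from front to back: bilabial lacks voiceless (/ɸ/); postalveolar lacks voiceless (/ʃ/); glottal lacks voiceless (/h/).

/ɸ/, /ʃ/, /h/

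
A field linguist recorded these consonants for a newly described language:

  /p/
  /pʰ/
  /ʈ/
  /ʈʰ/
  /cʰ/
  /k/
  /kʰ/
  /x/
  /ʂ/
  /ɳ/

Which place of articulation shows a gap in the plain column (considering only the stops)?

place of articulation  plain     aspirated
bilabial          p         pʰ      
retroflex         ʈ         ʈʰ      
palatal           —         cʰ      
velar             k         kʰ      
Every place of articulation has a plain member except palatal, where /c/ would be expected.

palatal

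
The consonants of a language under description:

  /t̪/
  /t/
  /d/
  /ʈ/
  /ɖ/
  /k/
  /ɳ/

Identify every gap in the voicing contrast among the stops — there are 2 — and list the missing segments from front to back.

/d̪/, /ɡ/

Voiceless: /t̪/ (dental), /t/ (alveolar), /ʈ/ (retroflex), /k/ (velar).
Voiced: /d/ (alveolar), /ɖ/ (retroflex).
Gaps, from front to back: dental lacks voiced (/d̪/); velar lacks voiced (/ɡ/).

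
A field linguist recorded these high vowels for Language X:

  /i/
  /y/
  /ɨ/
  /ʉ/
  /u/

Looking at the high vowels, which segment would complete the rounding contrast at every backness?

/ɯ/

front: unrounded /i/, rounded /y/.
central: unrounded /ɨ/, rounded /ʉ/.
back: unrounded —, rounded /u/.
The back row has no unrounded member, so the gap is the back unrounded vowel /ɯ/.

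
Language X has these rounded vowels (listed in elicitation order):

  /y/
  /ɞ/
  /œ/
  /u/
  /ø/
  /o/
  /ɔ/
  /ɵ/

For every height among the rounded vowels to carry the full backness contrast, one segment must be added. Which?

height            front     central   back    
high              y         —         u       
high-mid          ø         ɵ         o       
low-mid           œ         ɞ         ɔ       
The high row has no central member, so the gap is the high central rounded vowel /ʉ/.

/ʉ/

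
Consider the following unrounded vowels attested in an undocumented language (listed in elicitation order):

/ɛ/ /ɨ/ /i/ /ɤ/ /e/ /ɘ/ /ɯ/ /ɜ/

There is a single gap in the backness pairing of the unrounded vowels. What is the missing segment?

/ʌ/

height            front     central   back    
high              i         ɨ         ɯ       
high-mid          e         ɘ         ɤ       
low-mid           ɛ         ɜ         —       
The low-mid row has no back member, so the gap is the low-mid back unrounded vowel /ʌ/.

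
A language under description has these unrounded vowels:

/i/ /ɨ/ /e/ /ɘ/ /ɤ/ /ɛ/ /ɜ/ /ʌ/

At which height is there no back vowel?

high

high: front /i/, central /ɨ/, back —.
high-mid: front /e/, central /ɘ/, back /ɤ/.
low-mid: front /ɛ/, central /ɜ/, back /ʌ/.
Every height has a back member except high, where /ɯ/ would be expected.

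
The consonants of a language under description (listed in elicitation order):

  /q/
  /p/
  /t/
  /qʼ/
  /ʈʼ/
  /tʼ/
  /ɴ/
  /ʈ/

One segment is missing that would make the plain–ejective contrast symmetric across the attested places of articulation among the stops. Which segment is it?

bilabial: plain /p/, ejective —.
alveolar: plain /t/, ejective /tʼ/.
retroflex: plain /ʈ/, ejective /ʈʼ/.
uvular: plain /q/, ejective /qʼ/.
The bilabial row has no ejective member, so the gap is the ejective bilabial stop /pʼ/.

/pʼ/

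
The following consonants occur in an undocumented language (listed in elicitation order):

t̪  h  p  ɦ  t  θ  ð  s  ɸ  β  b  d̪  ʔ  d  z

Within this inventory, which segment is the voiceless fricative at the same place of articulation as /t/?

/s/

/t/ is a voiceless alveolar stop.
The voiceless fricative at the same place is a voiceless alveolar fricative — in this inventory, /s/.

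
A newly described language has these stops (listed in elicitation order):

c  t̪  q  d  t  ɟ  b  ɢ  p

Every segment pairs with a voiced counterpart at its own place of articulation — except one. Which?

/t̪/

Bilabial: /p/ ~ /b/
Alveolar: /t/ ~ /d/
Palatal: /c/ ~ /ɟ/
Uvular: /q/ ~ /ɢ/
Dental: only /t̪/ (voiceless); no voiced partner.
So /t̪/ is the unpaired segment.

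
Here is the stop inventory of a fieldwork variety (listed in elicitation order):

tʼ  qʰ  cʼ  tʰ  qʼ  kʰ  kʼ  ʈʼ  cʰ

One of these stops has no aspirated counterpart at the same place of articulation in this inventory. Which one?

/ʈʼ/

Alveolar: /tʰ/ ~ /tʼ/
Palatal: /cʰ/ ~ /cʼ/
Velar: /kʰ/ ~ /kʼ/
Uvular: /qʰ/ ~ /qʼ/
Retroflex: only /ʈʼ/ (ejective); no aspirated partner.
So /ʈʼ/ is the unpaired segment.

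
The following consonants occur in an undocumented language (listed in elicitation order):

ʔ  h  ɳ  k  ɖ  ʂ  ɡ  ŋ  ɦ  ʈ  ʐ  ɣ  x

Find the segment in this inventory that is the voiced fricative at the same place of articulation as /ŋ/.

/ŋ/ is a velar nasal.
The voiced fricative at the same place is a voiced velar fricative — in this inventory, /ɣ/.

/ɣ/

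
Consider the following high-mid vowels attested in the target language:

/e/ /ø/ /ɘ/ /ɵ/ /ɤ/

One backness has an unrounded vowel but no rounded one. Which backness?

back

front: unrounded /e/, rounded /ø/.
central: unrounded /ɘ/, rounded /ɵ/.
back: unrounded /ɤ/, rounded —.
Every backness has a rounded member except back, where /o/ would be expected.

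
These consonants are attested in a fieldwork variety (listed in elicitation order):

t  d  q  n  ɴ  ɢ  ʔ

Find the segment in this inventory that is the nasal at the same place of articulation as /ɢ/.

/ɴ/

/ɢ/ is a voiced uvular stop.
The nasal at the same place is an uvular nasal — in this inventory, /ɴ/.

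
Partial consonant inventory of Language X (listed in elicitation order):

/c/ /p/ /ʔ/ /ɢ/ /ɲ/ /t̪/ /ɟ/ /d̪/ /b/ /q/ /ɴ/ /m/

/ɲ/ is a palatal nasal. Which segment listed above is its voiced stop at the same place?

The voiced stop at the same place is a voiced palatal stop — in this inventory, /ɟ/.

/ɟ/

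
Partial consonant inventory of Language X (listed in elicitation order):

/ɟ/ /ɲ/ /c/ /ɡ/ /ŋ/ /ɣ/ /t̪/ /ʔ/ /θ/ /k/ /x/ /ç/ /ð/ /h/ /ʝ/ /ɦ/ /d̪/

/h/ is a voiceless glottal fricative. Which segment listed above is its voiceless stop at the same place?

/ʔ/

The voiceless stop at the same place is a voiceless glottal stop — in this inventory, /ʔ/.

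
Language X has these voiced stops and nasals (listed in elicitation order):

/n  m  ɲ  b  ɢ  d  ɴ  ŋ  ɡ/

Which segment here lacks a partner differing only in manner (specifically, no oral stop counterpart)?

/ɲ/

Bilabial: /b/ ~ /m/
Alveolar: /d/ ~ /n/
Velar: /ɡ/ ~ /ŋ/
Uvular: /ɢ/ ~ /ɴ/
Palatal: only /ɲ/ (nasal); no oral stop partner.
So /ɲ/ is the unpaired segment.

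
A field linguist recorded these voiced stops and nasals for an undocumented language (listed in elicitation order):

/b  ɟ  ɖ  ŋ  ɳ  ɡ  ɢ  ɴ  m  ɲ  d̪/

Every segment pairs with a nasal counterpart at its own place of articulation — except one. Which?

/d̪/

Bilabial: /b/ ~ /m/
Retroflex: /ɖ/ ~ /ɳ/
Palatal: /ɟ/ ~ /ɲ/
Velar: /ɡ/ ~ /ŋ/
Uvular: /ɢ/ ~ /ɴ/
Dental: only /d̪/ (oral stop); no nasal partner.
So /d̪/ is the unpaired segment.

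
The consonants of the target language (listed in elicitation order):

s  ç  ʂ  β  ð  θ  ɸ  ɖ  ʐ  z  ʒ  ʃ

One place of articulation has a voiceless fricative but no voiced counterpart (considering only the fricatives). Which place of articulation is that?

bilabial: voiceless /ɸ/, voiced /β/.
dental: voiceless /θ/, voiced /ð/.
alveolar: voiceless /s/, voiced /z/.
postalveolar: voiceless /ʃ/, voiced /ʒ/.
retroflex: voiceless /ʂ/, voiced /ʐ/.
palatal: voiceless /ç/, voiced —.
Every place of articulation has a voiced member except palatal, where /ʝ/ would be expected.

palatal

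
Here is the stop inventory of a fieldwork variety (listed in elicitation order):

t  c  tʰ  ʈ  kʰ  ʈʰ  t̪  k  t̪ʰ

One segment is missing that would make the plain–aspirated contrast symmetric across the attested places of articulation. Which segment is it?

/cʰ/

place of articulation  plain     aspirated
dental            t̪        t̪ʰ     
alveolar          t         tʰ      
retroflex         ʈ         ʈʰ      
palatal           c         —       
velar             k         kʰ      
The palatal row has no aspirated member, so the gap is the aspirated palatal stop /cʰ/.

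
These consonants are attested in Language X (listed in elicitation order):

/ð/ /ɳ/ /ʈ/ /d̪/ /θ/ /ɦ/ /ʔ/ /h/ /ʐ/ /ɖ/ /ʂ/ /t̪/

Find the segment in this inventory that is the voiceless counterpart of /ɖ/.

/ʈ/

/ɖ/ is a voiced retroflex stop.
The voiceless counterpart is a voiceless retroflex stop — in this inventory, /ʈ/.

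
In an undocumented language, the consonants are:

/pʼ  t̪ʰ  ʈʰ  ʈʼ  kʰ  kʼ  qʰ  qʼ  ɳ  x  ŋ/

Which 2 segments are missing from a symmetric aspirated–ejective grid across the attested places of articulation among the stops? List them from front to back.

bilabial: aspirated —, ejective /pʼ/.
dental: aspirated /t̪ʰ/, ejective —.
retroflex: aspirated /ʈʰ/, ejective /ʈʼ/.
velar: aspirated /kʰ/, ejective /kʼ/.
uvular: aspirated /qʰ/, ejective /qʼ/.
Gaps, from front to back: bilabial lacks aspirated (/pʰ/); dental lacks ejective (/t̪ʼ/).

/pʰ/, /t̪ʼ/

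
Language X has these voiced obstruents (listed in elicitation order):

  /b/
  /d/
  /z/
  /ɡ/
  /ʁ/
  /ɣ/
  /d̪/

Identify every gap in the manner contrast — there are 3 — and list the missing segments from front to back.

/β/, /ð/, /ɢ/

Stop: /b/ (bilabial), /d̪/ (dental), /d/ (alveolar), /ɡ/ (velar).
Fricative: /z/ (alveolar), /ɣ/ (velar), /ʁ/ (uvular).
Gaps, from front to back: bilabial lacks fricative (/β/); dental lacks fricative (/ð/); uvular lacks stop (/ɢ/).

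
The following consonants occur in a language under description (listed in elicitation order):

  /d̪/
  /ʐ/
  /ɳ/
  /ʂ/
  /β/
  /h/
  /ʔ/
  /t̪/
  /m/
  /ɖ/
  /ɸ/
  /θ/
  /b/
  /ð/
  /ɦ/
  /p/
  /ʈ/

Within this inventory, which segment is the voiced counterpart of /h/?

/ɦ/

/h/ is a voiceless glottal fricative.
The voiced counterpart is a voiced glottal fricative — in this inventory, /ɦ/.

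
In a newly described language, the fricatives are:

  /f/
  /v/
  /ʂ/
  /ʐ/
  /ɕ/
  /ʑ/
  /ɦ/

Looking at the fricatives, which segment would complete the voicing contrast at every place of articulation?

place of articulation  voiceless  voiced  
labiodental       f         v       
retroflex         ʂ         ʐ       
alveolo-palatal   ɕ         ʑ       
glottal           —         ɦ       
The glottal row has no voiceless member, so the gap is the voiceless glottal fricative /h/.

/h/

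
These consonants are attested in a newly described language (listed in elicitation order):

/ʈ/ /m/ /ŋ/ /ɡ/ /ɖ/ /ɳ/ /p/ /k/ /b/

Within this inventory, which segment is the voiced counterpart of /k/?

/k/ is a voiceless velar stop.
The voiced counterpart is a voiced velar stop — in this inventory, /ɡ/.

/ɡ/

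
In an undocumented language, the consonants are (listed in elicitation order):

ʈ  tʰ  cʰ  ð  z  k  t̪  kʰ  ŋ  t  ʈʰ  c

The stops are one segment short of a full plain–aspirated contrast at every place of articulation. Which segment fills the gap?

/t̪ʰ/

dental: plain /t̪/, aspirated —.
alveolar: plain /t/, aspirated /tʰ/.
retroflex: plain /ʈ/, aspirated /ʈʰ/.
palatal: plain /c/, aspirated /cʰ/.
velar: plain /k/, aspirated /kʰ/.
The dental row has no aspirated member, so the gap is the aspirated dental stop /t̪ʰ/.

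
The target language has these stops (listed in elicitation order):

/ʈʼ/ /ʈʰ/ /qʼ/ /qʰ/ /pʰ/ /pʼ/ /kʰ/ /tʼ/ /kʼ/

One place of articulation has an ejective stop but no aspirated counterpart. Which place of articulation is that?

alveolar

place of articulation  aspirated  ejective
bilabial          pʰ        pʼ      
alveolar          —         tʼ      
retroflex         ʈʰ        ʈʼ      
velar             kʰ        kʼ      
uvular            qʰ        qʼ      
Every place of articulation has an aspirated member except alveolar, where /tʰ/ would be expected.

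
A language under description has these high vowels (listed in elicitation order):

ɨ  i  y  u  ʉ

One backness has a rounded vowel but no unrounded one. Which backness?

backness          unrounded  rounded 
front             i         y       
central           ɨ         ʉ       
back              —         u       
Every backness has an unrounded member except back, where /ɯ/ would be expected.

back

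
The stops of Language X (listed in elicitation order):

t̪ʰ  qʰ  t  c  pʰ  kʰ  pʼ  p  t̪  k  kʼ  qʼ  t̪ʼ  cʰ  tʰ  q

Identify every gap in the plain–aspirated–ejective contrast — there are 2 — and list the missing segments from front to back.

/tʼ/, /cʼ/

place of articulation  plain     aspirated  ejective
bilabial          p         pʰ        pʼ      
dental            t̪        t̪ʰ       t̪ʼ     
alveolar          t         tʰ        —       
palatal           c         cʰ        —       
velar             k         kʰ        kʼ      
uvular            q         qʰ        qʼ      
Gaps, from front to back: alveolar lacks ejective (/tʼ/); palatal lacks ejective (/cʼ/).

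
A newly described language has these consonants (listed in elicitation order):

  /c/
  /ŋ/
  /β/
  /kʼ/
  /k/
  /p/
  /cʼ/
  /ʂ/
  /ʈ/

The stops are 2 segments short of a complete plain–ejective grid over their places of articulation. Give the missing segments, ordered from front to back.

bilabial: plain /p/, ejective —.
retroflex: plain /ʈ/, ejective —.
palatal: plain /c/, ejective /cʼ/.
velar: plain /k/, ejective /kʼ/.
Gaps, from front to back: bilabial lacks ejective (/pʼ/); retroflex lacks ejective (/ʈʼ/).

/pʼ/, /ʈʼ/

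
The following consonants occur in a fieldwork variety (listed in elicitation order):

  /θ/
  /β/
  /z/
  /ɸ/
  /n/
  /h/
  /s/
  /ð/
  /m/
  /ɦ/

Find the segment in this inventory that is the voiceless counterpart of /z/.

/z/ is a voiced alveolar fricative.
The voiceless counterpart is a voiceless alveolar fricative — in this inventory, /s/.

/s/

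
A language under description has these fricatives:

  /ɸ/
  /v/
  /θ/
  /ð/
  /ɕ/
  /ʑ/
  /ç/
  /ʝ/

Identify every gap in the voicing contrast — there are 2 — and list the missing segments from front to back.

bilabial: voiceless /ɸ/, voiced —.
labiodental: voiceless —, voiced /v/.
dental: voiceless /θ/, voiced /ð/.
alveolo-palatal: voiceless /ɕ/, voiced /ʑ/.
palatal: voiceless /ç/, voiced /ʝ/.
Gaps, from front to back: bilabial lacks voiced (/β/); labiodental lacks voiceless (/f/).

/β/, /f/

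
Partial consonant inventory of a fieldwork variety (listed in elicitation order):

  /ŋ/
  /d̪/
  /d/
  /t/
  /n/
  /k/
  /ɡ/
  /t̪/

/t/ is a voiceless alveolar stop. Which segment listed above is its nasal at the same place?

/n/

The nasal at the same place is an alveolar nasal — in this inventory, /n/.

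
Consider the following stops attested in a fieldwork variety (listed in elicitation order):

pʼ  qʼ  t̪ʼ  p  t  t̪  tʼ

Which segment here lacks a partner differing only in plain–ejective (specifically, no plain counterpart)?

Bilabial: /p/ ~ /pʼ/
Dental: /t̪/ ~ /t̪ʼ/
Alveolar: /t/ ~ /tʼ/
Uvular: only /qʼ/ (ejective); no plain partner.
So /qʼ/ is the unpaired segment.

/qʼ/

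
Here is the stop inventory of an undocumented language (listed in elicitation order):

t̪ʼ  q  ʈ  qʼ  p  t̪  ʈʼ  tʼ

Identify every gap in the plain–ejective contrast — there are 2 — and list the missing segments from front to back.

/pʼ/, /t/

place of articulation  plain     ejective
bilabial          p         —       
dental            t̪        t̪ʼ     
alveolar          —         tʼ      
retroflex         ʈ         ʈʼ      
uvular            q         qʼ      
Gaps, from front to back: bilabial lacks ejective (/pʼ/); alveolar lacks plain (/t/).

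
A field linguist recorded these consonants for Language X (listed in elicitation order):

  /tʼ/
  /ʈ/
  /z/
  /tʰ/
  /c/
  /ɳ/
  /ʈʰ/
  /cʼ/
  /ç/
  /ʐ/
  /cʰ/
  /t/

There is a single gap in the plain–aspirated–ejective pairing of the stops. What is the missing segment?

place of articulation  plain     aspirated  ejective
alveolar          t         tʰ        tʼ      
retroflex         ʈ         ʈʰ        —       
palatal           c         cʰ        cʼ      
The retroflex row has no ejective member, so the gap is the ejective retroflex stop /ʈʼ/.

/ʈʼ/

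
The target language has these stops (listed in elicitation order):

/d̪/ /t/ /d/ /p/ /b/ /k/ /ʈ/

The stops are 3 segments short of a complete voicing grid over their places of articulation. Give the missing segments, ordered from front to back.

/t̪/, /ɖ/, /ɡ/

bilabial: voiceless /p/, voiced /b/.
dental: voiceless —, voiced /d̪/.
alveolar: voiceless /t/, voiced /d/.
retroflex: voiceless /ʈ/, voiced —.
velar: voiceless /k/, voiced —.
Gaps, from front to back: dental lacks voiceless (/t̪/); retroflex lacks voiced (/ɖ/); velar lacks voiced (/ɡ/).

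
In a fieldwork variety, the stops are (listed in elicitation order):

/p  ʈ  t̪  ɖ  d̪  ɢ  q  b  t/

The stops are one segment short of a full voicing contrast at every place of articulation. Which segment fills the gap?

/d/

bilabial: voiceless /p/, voiced /b/.
dental: voiceless /t̪/, voiced /d̪/.
alveolar: voiceless /t/, voiced —.
retroflex: voiceless /ʈ/, voiced /ɖ/.
uvular: voiceless /q/, voiced /ɢ/.
The alveolar row has no voiced member, so the gap is the voiced alveolar stop /d/.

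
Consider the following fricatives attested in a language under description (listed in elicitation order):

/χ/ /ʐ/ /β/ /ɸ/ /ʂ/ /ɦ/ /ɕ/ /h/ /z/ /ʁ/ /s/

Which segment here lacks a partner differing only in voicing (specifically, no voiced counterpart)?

/ɕ/

Bilabial: /ɸ/ ~ /β/
Alveolar: /s/ ~ /z/
Retroflex: /ʂ/ ~ /ʐ/
Uvular: /χ/ ~ /ʁ/
Glottal: /h/ ~ /ɦ/
Alveolo-palatal: only /ɕ/ (voiceless); no voiced partner.
So /ɕ/ is the unpaired segment.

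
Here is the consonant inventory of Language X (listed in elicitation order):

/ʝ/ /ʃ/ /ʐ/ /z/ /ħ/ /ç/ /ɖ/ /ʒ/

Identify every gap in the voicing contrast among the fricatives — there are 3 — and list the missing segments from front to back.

place of articulation  voiceless  voiced  
alveolar          —         z       
postalveolar      ʃ         ʒ       
retroflex         —         ʐ       
palatal           ç         ʝ       
pharyngeal        ħ         —       
Gaps, from front to back: alveolar lacks voiceless (/s/); retroflex lacks voiceless (/ʂ/); pharyngeal lacks voiced (/ʕ/).

/s/, /ʂ/, /ʕ/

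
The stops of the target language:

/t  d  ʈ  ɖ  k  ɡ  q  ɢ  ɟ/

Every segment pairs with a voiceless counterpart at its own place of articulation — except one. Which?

/ɟ/

Alveolar: /t/ ~ /d/
Retroflex: /ʈ/ ~ /ɖ/
Velar: /k/ ~ /ɡ/
Uvular: /q/ ~ /ɢ/
Palatal: only /ɟ/ (voiced); no voiceless partner.
So /ɟ/ is the unpaired segment.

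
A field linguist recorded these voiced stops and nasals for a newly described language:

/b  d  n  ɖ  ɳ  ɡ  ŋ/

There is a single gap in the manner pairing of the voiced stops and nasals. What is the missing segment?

/m/

bilabial: oral stop /b/, nasal —.
alveolar: oral stop /d/, nasal /n/.
retroflex: oral stop /ɖ/, nasal /ɳ/.
velar: oral stop /ɡ/, nasal /ŋ/.
The bilabial row has no nasal member, so the gap is the bilabial nasal /m/.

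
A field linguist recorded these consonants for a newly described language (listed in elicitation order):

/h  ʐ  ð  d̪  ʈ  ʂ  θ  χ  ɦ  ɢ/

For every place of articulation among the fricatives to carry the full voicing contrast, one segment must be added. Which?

/ʁ/

place of articulation  voiceless  voiced  
dental            θ         ð       
retroflex         ʂ         ʐ       
uvular            χ         —       
glottal           h         ɦ       
The uvular row has no voiced member, so the gap is the voiced uvular fricative /ʁ/.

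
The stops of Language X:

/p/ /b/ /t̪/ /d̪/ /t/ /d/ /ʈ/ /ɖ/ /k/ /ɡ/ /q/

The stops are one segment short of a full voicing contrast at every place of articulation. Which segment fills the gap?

bilabial: voiceless /p/, voiced /b/.
dental: voiceless /t̪/, voiced /d̪/.
alveolar: voiceless /t/, voiced /d/.
retroflex: voiceless /ʈ/, voiced /ɖ/.
velar: voiceless /k/, voiced /ɡ/.
uvular: voiceless /q/, voiced —.
The uvular row has no voiced member, so the gap is the voiced uvular stop /ɢ/.

/ɢ/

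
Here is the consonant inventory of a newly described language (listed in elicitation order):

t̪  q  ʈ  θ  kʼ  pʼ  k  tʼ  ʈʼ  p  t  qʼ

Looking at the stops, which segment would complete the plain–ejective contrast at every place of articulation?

/t̪ʼ/

Plain: /p/ (bilabial), /t̪/ (dental), /t/ (alveolar), /ʈ/ (retroflex), /k/ (velar), /q/ (uvular).
Ejective: /pʼ/ (bilabial), /tʼ/ (alveolar), /ʈʼ/ (retroflex), /kʼ/ (velar), /qʼ/ (uvular).
The dental row has no ejective member, so the gap is the ejective dental stop /t̪ʼ/.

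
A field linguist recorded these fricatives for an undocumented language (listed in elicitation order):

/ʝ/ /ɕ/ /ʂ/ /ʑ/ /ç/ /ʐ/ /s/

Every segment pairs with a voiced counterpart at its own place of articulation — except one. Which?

/s/

Retroflex: /ʂ/ ~ /ʐ/
Alveolo-palatal: /ɕ/ ~ /ʑ/
Palatal: /ç/ ~ /ʝ/
Alveolar: only /s/ (voiceless); no voiced partner.
So /s/ is the unpaired segment.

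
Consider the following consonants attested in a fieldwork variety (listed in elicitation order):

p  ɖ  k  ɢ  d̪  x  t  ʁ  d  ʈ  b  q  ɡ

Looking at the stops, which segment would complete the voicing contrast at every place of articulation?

Voiceless: /p/ (bilabial), /t/ (alveolar), /ʈ/ (retroflex), /k/ (velar), /q/ (uvular).
Voiced: /b/ (bilabial), /d̪/ (dental), /d/ (alveolar), /ɖ/ (retroflex), /ɡ/ (velar), /ɢ/ (uvular).
The dental row has no voiceless member, so the gap is the voiceless dental stop /t̪/.

/t̪/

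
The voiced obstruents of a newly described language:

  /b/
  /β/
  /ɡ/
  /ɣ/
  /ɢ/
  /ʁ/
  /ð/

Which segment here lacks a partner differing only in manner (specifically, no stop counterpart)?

/ð/

Bilabial: /b/ ~ /β/
Velar: /ɡ/ ~ /ɣ/
Uvular: /ɢ/ ~ /ʁ/
Dental: only /ð/ (fricative); no stop partner.
So /ð/ is the unpaired segment.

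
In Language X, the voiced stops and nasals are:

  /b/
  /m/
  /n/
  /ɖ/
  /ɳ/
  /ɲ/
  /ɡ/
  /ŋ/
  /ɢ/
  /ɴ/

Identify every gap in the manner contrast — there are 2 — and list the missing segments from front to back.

place of articulation  oral stop  nasal   
bilabial          b         m       
alveolar          —         n       
retroflex         ɖ         ɳ       
palatal           —         ɲ       
velar             ɡ         ŋ       
uvular            ɢ         ɴ       
Gaps, from front to back: alveolar lacks oral stop (/d/); palatal lacks oral stop (/ɟ/).

/d/, /ɟ/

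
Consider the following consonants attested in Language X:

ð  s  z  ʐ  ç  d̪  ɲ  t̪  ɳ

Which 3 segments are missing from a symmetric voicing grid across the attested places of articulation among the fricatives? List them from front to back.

Voiceless: /s/ (alveolar), /ç/ (palatal).
Voiced: /ð/ (dental), /z/ (alveolar), /ʐ/ (retroflex).
Gaps, from front to back: dental lacks voiceless (/θ/); retroflex lacks voiceless (/ʂ/); palatal lacks voiced (/ʝ/).

/θ/, /ʂ/, /ʝ/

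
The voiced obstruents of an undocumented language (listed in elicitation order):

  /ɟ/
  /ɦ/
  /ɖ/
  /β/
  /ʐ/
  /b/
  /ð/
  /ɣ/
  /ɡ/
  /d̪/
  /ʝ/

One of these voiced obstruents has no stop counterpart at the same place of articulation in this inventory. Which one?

/ɦ/

Bilabial: /b/ ~ /β/
Dental: /d̪/ ~ /ð/
Retroflex: /ɖ/ ~ /ʐ/
Palatal: /ɟ/ ~ /ʝ/
Velar: /ɡ/ ~ /ɣ/
Glottal: only /ɦ/ (fricative); no stop partner.
So /ɦ/ is the unpaired segment.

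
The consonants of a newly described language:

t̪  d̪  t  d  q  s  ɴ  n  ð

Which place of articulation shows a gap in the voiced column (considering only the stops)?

uvular

place of articulation  voiceless  voiced  
dental            t̪        d̪      
alveolar          t         d       
uvular            q         —       
Every place of articulation has a voiced member except uvular, where /ɢ/ would be expected.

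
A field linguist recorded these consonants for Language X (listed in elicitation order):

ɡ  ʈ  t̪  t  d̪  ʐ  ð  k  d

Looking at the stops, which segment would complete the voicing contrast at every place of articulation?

dental: voiceless /t̪/, voiced /d̪/.
alveolar: voiceless /t/, voiced /d/.
retroflex: voiceless /ʈ/, voiced —.
velar: voiceless /k/, voiced /ɡ/.
The retroflex row has no voiced member, so the gap is the voiced retroflex stop /ɖ/.

/ɖ/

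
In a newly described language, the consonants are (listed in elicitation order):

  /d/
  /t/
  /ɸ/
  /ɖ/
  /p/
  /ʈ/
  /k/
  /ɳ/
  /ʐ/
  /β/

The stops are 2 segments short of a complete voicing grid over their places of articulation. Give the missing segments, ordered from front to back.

/b/, /ɡ/

bilabial: voiceless /p/, voiced —.
alveolar: voiceless /t/, voiced /d/.
retroflex: voiceless /ʈ/, voiced /ɖ/.
velar: voiceless /k/, voiced —.
Gaps, from front to back: bilabial lacks voiced (/b/); velar lacks voiced (/ɡ/).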